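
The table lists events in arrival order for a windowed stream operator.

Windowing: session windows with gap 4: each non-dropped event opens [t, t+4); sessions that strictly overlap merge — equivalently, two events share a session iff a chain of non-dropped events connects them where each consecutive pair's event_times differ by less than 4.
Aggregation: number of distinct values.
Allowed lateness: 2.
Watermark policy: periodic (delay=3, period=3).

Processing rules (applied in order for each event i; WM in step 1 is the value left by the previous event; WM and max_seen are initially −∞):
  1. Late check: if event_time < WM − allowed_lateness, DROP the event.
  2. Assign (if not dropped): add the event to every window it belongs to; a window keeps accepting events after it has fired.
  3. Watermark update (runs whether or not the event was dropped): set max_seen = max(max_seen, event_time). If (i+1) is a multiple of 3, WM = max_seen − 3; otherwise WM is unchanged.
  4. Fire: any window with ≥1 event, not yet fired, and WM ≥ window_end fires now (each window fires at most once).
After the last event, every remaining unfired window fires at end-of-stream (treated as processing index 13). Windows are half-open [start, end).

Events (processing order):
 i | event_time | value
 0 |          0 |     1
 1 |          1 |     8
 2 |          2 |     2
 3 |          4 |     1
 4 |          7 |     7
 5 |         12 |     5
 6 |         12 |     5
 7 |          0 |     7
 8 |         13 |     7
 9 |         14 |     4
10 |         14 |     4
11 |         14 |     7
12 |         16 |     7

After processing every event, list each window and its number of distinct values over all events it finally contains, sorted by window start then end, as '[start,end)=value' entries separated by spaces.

i=0 t=0 v=1: → [0,4); WM=−∞
i=1 t=1 v=8: → [0,5); WM=−∞
i=2 t=2 v=2: → [0,6); WM=-1
i=3 t=4 v=1: → [0,8); WM=-1
i=4 t=7 v=7: → [0,11); WM=-1
i=5 t=12 v=5: → [12,16); WM=9
i=6 t=12 v=5: → [12,16); WM=9
i=7 t=0 v=7: DROP (t<9-2); WM=9
i=8 t=13 v=7: → [12,17); WM=10
i=9 t=14 v=4: → [12,18); WM=10
i=10 t=14 v=4: → [12,18); WM=10
i=11 t=14 v=7: → [12,18); WM=11
i=12 t=16 v=7: → [12,20); WM=11

[0,11)=4 [12,20)=3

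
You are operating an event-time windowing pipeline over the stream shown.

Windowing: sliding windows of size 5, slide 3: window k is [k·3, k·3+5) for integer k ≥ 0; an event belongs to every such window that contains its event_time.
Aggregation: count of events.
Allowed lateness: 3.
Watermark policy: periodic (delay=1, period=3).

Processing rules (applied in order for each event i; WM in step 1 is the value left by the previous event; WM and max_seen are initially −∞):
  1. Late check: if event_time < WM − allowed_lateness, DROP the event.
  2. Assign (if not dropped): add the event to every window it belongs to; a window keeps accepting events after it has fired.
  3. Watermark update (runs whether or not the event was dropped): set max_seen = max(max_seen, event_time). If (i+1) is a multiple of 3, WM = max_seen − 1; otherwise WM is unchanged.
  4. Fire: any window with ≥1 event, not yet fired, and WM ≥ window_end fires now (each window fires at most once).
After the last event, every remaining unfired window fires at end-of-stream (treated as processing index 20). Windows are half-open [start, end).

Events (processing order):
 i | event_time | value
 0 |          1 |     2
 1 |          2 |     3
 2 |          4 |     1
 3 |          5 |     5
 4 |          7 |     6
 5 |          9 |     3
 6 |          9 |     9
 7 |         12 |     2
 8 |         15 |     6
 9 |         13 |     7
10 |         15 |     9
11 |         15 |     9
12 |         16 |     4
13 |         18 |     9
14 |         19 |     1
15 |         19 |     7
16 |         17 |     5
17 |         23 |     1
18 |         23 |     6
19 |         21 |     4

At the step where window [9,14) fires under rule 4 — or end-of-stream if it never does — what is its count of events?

3

i=0 t=1 v=2: → [0,5); WM=−∞
i=1 t=2 v=3: → [0,5); WM=−∞
i=2 t=4 v=1: → [3,8),[0,5); WM=3
i=3 t=5 v=5: → [3,8); WM=3
i=4 t=7 v=6: → [6,11),[3,8); WM=3
i=5 t=9 v=3: → [9,14),[6,11); WM=8; [0,5) fires=3 [3,8) fires=3
i=6 t=9 v=9: → [9,14),[6,11); WM=8
i=7 t=12 v=2: → [12,17),[9,14); WM=8
i=8 t=15 v=6: → [15,20),[12,17); WM=14; [6,11) fires=3 [9,14) fires=3
i=9 t=13 v=7: → [12,17),[9,14); WM=14
i=10 t=15 v=9: → [15,20),[12,17); WM=14
i=11 t=15 v=9: → [15,20),[12,17); WM=14
i=12 t=16 v=4: → [15,20),[12,17); WM=14
i=13 t=18 v=9: → [18,23),[15,20); WM=14
i=14 t=19 v=1: → [18,23),[15,20); WM=18; [12,17) fires=6
i=15 t=19 v=7: → [18,23),[15,20); WM=18
i=16 t=17 v=5: → [15,20); WM=18
i=17 t=23 v=1: → [21,26); WM=22; [15,20) fires=8
i=18 t=23 v=6: → [21,26); WM=22
i=19 t=21 v=4: → [21,26),[18,23); WM=22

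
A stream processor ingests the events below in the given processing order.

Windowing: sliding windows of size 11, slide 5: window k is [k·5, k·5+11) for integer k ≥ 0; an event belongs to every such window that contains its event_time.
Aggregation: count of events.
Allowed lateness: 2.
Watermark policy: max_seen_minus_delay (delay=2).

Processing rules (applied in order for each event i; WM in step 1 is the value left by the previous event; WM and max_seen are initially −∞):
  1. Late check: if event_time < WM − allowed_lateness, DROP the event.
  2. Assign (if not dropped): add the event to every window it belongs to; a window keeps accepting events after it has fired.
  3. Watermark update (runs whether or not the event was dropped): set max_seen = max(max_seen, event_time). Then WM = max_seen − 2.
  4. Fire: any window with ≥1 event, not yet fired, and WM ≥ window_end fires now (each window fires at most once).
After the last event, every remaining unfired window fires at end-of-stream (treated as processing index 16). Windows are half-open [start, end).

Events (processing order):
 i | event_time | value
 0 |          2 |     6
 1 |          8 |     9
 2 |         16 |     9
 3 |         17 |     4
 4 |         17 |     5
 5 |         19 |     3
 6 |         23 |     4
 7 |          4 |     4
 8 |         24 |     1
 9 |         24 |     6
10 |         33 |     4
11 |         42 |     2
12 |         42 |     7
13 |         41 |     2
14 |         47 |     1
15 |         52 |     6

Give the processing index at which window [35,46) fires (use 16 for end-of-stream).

15

i=0 t=2 v=6: → [0,11); WM=0
i=1 t=8 v=9: → [5,16),[0,11); WM=6
i=2 t=16 v=9: → [15,26),[10,21); WM=14; [0,11) fires=2
i=3 t=17 v=4: → [15,26),[10,21); WM=15
i=4 t=17 v=5: → [15,26),[10,21); WM=15
i=5 t=19 v=3: → [15,26),[10,21); WM=17; [5,16) fires=1
i=6 t=23 v=4: → [20,31),[15,26); WM=21; [10,21) fires=4
i=7 t=4 v=4: DROP (t<21-2); WM=21
i=8 t=24 v=1: → [20,31),[15,26); WM=22
i=9 t=24 v=6: → [20,31),[15,26); WM=22
i=10 t=33 v=4: → [30,41),[25,36); WM=31; [15,26) fires=7 [20,31) fires=3
i=11 t=42 v=2: → [40,51),[35,46); WM=40; [25,36) fires=1
i=12 t=42 v=7: → [40,51),[35,46); WM=40
i=13 t=41 v=2: → [40,51),[35,46); WM=40
i=14 t=47 v=1: → [45,56),[40,51); WM=45; [30,41) fires=1
i=15 t=52 v=6: → [50,61),[45,56); WM=50; [35,46) fires=3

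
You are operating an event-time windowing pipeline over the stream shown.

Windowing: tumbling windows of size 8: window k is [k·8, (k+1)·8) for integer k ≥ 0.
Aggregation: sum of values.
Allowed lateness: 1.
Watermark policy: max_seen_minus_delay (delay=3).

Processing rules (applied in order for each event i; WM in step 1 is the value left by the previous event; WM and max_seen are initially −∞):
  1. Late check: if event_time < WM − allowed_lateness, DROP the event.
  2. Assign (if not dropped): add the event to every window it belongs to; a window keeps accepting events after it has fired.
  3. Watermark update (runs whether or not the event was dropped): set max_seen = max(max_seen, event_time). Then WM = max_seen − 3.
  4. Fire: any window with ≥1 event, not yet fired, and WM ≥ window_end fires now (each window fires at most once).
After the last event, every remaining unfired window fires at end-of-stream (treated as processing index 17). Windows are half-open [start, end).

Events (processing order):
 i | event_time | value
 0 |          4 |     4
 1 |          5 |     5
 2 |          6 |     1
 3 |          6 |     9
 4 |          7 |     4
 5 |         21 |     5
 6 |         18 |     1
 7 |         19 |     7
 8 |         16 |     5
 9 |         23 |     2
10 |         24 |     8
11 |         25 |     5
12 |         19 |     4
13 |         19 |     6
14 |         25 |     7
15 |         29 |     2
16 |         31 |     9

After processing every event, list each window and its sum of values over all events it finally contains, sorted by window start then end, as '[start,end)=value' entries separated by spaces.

i=0 t=4 v=4: → [0,8); WM=1
i=1 t=5 v=5: → [0,8); WM=2
i=2 t=6 v=1: → [0,8); WM=3
i=3 t=6 v=9: → [0,8); WM=3
i=4 t=7 v=4: → [0,8); WM=4
i=5 t=21 v=5: → [16,24); WM=18; [0,8) fires=23
i=6 t=18 v=1: → [16,24); WM=18
i=7 t=19 v=7: → [16,24); WM=18
i=8 t=16 v=5: DROP (t<18-1); WM=18
i=9 t=23 v=2: → [16,24); WM=20
i=10 t=24 v=8: → [24,32); WM=21
i=11 t=25 v=5: → [24,32); WM=22
i=12 t=19 v=4: DROP (t<22-1); WM=22
i=13 t=19 v=6: DROP (t<22-1); WM=22
i=14 t=25 v=7: → [24,32); WM=22
i=15 t=29 v=2: → [24,32); WM=26; [16,24) fires=15
i=16 t=31 v=9: → [24,32); WM=28

[0,8)=23 [16,24)=15 [24,32)=31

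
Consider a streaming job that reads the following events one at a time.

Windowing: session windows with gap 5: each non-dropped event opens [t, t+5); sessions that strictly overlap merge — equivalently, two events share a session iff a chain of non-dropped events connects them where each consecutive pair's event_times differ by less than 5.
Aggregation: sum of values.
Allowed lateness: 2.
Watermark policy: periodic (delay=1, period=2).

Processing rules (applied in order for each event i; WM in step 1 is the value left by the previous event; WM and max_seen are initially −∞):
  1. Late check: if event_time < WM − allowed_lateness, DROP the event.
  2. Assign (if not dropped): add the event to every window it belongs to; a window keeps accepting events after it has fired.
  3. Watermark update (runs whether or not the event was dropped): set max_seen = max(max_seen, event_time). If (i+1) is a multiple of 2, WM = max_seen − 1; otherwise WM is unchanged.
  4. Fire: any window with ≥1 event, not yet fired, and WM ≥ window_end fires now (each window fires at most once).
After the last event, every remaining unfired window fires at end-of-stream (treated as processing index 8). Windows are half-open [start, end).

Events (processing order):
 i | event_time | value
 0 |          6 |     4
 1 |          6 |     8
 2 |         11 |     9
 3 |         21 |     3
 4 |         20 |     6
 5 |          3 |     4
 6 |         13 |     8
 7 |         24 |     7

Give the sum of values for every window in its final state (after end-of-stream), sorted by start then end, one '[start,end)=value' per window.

i=0 t=6 v=4: → [6,11); WM=−∞
i=1 t=6 v=8: → [6,11); WM=5
i=2 t=11 v=9: → [11,16); WM=5
i=3 t=21 v=3: → [21,26); WM=20
i=4 t=20 v=6: → [20,26); WM=20
i=5 t=3 v=4: DROP (t<20-2); WM=20
i=6 t=13 v=8: DROP (t<20-2); WM=20
i=7 t=24 v=7: → [20,29); WM=23

[6,11)=12 [11,16)=9 [20,29)=16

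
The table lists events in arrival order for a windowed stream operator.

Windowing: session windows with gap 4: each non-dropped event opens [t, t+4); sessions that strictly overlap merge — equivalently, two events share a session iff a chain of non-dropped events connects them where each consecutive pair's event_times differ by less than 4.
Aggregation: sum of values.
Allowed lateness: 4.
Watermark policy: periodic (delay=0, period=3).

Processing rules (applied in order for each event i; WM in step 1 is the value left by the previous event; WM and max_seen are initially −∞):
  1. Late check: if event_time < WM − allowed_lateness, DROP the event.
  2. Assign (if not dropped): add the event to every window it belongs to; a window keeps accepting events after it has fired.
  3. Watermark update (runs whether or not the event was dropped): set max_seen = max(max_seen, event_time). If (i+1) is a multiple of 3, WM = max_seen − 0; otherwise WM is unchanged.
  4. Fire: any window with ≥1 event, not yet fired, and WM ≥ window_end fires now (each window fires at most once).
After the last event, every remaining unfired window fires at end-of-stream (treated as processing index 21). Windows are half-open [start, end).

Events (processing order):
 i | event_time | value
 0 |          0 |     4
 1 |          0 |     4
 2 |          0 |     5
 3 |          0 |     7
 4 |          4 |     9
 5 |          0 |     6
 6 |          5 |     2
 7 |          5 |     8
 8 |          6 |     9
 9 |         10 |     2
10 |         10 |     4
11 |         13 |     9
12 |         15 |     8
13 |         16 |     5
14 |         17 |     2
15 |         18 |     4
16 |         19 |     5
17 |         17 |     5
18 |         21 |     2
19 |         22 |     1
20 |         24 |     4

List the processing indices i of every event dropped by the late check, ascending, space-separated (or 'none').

i=0 t=0 v=4: → [0,4); WM=−∞
i=1 t=0 v=4: → [0,4); WM=−∞
i=2 t=0 v=5: → [0,4); WM=0
i=3 t=0 v=7: → [0,4); WM=0
i=4 t=4 v=9: → [4,8); WM=0
i=5 t=0 v=6: → [0,4); WM=4
i=6 t=5 v=2: → [4,9); WM=4
i=7 t=5 v=8: → [4,9); WM=4
i=8 t=6 v=9: → [4,10); WM=6
i=9 t=10 v=2: → [10,14); WM=6
i=10 t=10 v=4: → [10,14); WM=6
i=11 t=13 v=9: → [10,17); WM=13
i=12 t=15 v=8: → [10,19); WM=13
i=13 t=16 v=5: → [10,20); WM=13
i=14 t=17 v=2: → [10,21); WM=17
i=15 t=18 v=4: → [10,22); WM=17
i=16 t=19 v=5: → [10,23); WM=17
i=17 t=17 v=5: → [10,23); WM=19
i=18 t=21 v=2: → [10,25); WM=19
i=19 t=22 v=1: → [10,26); WM=19
i=20 t=24 v=4: → [10,28); WM=24

none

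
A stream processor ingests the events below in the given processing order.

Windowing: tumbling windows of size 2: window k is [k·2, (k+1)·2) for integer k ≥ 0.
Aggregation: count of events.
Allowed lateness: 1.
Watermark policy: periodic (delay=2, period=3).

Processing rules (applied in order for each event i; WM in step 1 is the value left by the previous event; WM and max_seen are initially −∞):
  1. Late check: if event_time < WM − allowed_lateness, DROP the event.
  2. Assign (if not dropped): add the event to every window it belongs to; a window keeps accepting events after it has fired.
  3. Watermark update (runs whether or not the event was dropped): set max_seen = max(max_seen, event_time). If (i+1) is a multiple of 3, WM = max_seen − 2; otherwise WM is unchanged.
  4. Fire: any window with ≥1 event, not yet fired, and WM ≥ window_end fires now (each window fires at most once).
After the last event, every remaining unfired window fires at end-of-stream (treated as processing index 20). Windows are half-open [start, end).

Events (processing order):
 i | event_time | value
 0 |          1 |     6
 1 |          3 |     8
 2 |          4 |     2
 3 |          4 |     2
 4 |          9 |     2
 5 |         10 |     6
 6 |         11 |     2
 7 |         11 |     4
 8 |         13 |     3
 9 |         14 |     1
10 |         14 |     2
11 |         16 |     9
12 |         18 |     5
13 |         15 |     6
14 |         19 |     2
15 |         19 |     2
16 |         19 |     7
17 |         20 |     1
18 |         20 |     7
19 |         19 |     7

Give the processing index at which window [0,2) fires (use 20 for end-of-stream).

i=0 t=1 v=6: → [0,2); WM=−∞
i=1 t=3 v=8: → [2,4); WM=−∞
i=2 t=4 v=2: → [4,6); WM=2; [0,2) fires=1
i=3 t=4 v=2: → [4,6); WM=2
i=4 t=9 v=2: → [8,10); WM=2
i=5 t=10 v=6: → [10,12); WM=8; [2,4) fires=1 [4,6) fires=2
i=6 t=11 v=2: → [10,12); WM=8
i=7 t=11 v=4: → [10,12); WM=8
i=8 t=13 v=3: → [12,14); WM=11; [8,10) fires=1
i=9 t=14 v=1: → [14,16); WM=11
i=10 t=14 v=2: → [14,16); WM=11
i=11 t=16 v=9: → [16,18); WM=14; [10,12) fires=3 [12,14) fires=1
i=12 t=18 v=5: → [18,20); WM=14
i=13 t=15 v=6: → [14,16); WM=14
i=14 t=19 v=2: → [18,20); WM=17; [14,16) fires=3
i=15 t=19 v=2: → [18,20); WM=17
i=16 t=19 v=7: → [18,20); WM=17
i=17 t=20 v=1: → [20,22); WM=18; [16,18) fires=1
i=18 t=20 v=7: → [20,22); WM=18
i=19 t=19 v=7: → [18,20); WM=18

2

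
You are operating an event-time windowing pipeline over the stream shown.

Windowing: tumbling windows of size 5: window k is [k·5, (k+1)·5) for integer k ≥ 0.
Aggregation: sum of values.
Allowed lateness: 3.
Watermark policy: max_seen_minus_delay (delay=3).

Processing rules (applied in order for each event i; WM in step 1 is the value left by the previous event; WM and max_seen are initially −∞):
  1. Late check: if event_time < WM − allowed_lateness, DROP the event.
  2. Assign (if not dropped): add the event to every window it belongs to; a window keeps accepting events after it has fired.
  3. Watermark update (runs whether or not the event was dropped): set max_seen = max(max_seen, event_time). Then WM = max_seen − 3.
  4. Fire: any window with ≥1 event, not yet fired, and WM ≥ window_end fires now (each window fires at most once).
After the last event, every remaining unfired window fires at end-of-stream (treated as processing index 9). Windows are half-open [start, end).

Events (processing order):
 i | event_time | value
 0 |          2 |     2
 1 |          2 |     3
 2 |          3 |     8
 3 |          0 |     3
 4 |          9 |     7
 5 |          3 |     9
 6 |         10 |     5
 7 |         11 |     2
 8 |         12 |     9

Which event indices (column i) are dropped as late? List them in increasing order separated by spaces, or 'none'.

none

i=0 t=2 v=2: → [0,5); WM=-1
i=1 t=2 v=3: → [0,5); WM=-1
i=2 t=3 v=8: → [0,5); WM=0
i=3 t=0 v=3: → [0,5); WM=0
i=4 t=9 v=7: → [5,10); WM=6; [0,5) fires=16
i=5 t=3 v=9: → [0,5); WM=6
i=6 t=10 v=5: → [10,15); WM=7
i=7 t=11 v=2: → [10,15); WM=8
i=8 t=12 v=9: → [10,15); WM=9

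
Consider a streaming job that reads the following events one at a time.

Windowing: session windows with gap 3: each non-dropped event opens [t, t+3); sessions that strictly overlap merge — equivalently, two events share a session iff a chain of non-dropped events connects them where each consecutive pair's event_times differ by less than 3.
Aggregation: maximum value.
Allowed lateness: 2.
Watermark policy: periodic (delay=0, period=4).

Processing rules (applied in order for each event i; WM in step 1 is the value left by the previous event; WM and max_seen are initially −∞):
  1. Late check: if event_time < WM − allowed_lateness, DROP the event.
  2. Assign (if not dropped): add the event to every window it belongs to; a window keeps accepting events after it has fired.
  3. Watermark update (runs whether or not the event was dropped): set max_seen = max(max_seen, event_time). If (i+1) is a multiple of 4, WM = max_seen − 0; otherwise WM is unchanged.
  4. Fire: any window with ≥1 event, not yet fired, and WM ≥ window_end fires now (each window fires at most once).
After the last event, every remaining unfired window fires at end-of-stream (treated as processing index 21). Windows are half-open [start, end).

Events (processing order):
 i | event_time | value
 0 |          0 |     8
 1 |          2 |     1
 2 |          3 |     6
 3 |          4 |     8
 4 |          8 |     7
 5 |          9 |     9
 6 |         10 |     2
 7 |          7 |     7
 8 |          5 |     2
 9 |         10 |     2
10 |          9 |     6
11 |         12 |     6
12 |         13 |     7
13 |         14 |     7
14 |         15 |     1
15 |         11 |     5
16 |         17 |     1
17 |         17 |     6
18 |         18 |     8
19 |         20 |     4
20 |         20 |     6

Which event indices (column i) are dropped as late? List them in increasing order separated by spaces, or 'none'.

i=0 t=0 v=8: → [0,3); WM=−∞
i=1 t=2 v=1: → [0,5); WM=−∞
i=2 t=3 v=6: → [0,6); WM=−∞
i=3 t=4 v=8: → [0,7); WM=4
i=4 t=8 v=7: → [8,11); WM=4
i=5 t=9 v=9: → [8,12); WM=4
i=6 t=10 v=2: → [8,13); WM=4
i=7 t=7 v=7: → [7,13); WM=10
i=8 t=5 v=2: DROP (t<10-2); WM=10
i=9 t=10 v=2: → [7,13); WM=10
i=10 t=9 v=6: → [7,13); WM=10
i=11 t=12 v=6: → [7,15); WM=12
i=12 t=13 v=7: → [7,16); WM=12
i=13 t=14 v=7: → [7,17); WM=12
i=14 t=15 v=1: → [7,18); WM=12
i=15 t=11 v=5: → [7,18); WM=15
i=16 t=17 v=1: → [7,20); WM=15
i=17 t=17 v=6: → [7,20); WM=15
i=18 t=18 v=8: → [7,21); WM=15
i=19 t=20 v=4: → [7,23); WM=20
i=20 t=20 v=6: → [7,23); WM=20

8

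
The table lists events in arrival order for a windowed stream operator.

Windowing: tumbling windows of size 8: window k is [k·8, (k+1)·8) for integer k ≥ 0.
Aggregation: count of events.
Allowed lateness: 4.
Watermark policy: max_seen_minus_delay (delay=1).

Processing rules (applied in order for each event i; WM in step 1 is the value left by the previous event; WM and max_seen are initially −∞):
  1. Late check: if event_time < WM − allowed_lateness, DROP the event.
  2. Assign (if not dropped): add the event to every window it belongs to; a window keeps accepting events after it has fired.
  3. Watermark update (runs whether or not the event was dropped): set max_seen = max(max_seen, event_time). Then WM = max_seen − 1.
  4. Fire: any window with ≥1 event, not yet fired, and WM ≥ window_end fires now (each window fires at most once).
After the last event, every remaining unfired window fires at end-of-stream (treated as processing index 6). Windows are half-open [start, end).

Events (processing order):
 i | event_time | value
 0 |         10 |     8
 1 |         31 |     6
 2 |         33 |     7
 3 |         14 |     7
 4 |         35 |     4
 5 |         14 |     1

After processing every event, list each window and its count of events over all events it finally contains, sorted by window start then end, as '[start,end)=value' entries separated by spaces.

[8,16)=1 [24,32)=1 [32,40)=2

i=0 t=10 v=8: → [8,16); WM=9
i=1 t=31 v=6: → [24,32); WM=30; [8,16) fires=1
i=2 t=33 v=7: → [32,40); WM=32; [24,32) fires=1
i=3 t=14 v=7: DROP (t<32-4); WM=32
i=4 t=35 v=4: → [32,40); WM=34
i=5 t=14 v=1: DROP (t<34-4); WM=34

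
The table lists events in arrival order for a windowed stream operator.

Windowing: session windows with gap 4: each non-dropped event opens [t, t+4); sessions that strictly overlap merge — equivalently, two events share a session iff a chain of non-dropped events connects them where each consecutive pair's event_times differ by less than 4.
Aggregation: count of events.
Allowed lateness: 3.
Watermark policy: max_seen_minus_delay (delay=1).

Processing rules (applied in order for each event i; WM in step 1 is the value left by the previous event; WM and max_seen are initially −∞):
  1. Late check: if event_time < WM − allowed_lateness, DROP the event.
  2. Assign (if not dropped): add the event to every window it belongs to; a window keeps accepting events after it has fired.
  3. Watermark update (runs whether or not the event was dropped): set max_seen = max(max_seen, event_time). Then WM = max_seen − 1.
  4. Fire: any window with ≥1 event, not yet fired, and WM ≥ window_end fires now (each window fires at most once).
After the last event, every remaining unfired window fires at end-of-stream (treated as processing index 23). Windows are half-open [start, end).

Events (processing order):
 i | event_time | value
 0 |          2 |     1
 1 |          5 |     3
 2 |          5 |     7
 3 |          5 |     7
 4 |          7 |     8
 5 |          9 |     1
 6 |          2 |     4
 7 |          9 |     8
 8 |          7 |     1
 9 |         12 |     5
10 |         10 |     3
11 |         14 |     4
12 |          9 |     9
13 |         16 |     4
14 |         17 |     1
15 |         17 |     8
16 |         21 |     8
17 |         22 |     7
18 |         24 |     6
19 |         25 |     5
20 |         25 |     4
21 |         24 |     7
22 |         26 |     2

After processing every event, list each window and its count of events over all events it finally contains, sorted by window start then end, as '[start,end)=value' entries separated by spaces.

i=0 t=2 v=1: → [2,6); WM=1
i=1 t=5 v=3: → [2,9); WM=4
i=2 t=5 v=7: → [2,9); WM=4
i=3 t=5 v=7: → [2,9); WM=4
i=4 t=7 v=8: → [2,11); WM=6
i=5 t=9 v=1: → [2,13); WM=8
i=6 t=2 v=4: DROP (t<8-3); WM=8
i=7 t=9 v=8: → [2,13); WM=8
i=8 t=7 v=1: → [2,13); WM=8
i=9 t=12 v=5: → [2,16); WM=11
i=10 t=10 v=3: → [2,16); WM=11
i=11 t=14 v=4: → [2,18); WM=13
i=12 t=9 v=9: DROP (t<13-3); WM=13
i=13 t=16 v=4: → [2,20); WM=15
i=14 t=17 v=1: → [2,21); WM=16
i=15 t=17 v=8: → [2,21); WM=16
i=16 t=21 v=8: → [21,25); WM=20
i=17 t=22 v=7: → [21,26); WM=21
i=18 t=24 v=6: → [21,28); WM=23
i=19 t=25 v=5: → [21,29); WM=24
i=20 t=25 v=4: → [21,29); WM=24
i=21 t=24 v=7: → [21,29); WM=24
i=22 t=26 v=2: → [21,30); WM=25

[2,21)=14 [21,30)=7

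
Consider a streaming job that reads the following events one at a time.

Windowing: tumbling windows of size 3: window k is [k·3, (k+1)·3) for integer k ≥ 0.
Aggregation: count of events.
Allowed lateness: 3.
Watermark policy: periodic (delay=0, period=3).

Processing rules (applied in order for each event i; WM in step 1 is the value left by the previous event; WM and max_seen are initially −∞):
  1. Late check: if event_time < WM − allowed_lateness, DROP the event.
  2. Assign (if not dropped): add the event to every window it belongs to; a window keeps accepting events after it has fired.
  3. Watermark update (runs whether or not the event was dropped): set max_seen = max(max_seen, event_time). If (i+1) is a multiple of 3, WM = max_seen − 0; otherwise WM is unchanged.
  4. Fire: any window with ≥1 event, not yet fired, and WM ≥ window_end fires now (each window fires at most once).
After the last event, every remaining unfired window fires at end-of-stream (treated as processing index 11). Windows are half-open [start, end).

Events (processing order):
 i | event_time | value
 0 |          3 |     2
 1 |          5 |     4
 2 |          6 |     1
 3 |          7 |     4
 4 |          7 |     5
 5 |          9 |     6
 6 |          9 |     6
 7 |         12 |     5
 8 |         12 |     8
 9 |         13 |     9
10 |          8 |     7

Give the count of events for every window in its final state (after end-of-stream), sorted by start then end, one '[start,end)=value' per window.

i=0 t=3 v=2: → [3,6); WM=−∞
i=1 t=5 v=4: → [3,6); WM=−∞
i=2 t=6 v=1: → [6,9); WM=6; [3,6) fires=2
i=3 t=7 v=4: → [6,9); WM=6
i=4 t=7 v=5: → [6,9); WM=6
i=5 t=9 v=6: → [9,12); WM=9; [6,9) fires=3
i=6 t=9 v=6: → [9,12); WM=9
i=7 t=12 v=5: → [12,15); WM=9
i=8 t=12 v=8: → [12,15); WM=12; [9,12) fires=2
i=9 t=13 v=9: → [12,15); WM=12
i=10 t=8 v=7: DROP (t<12-3); WM=12

[3,6)=2 [6,9)=3 [9,12)=2 [12,15)=3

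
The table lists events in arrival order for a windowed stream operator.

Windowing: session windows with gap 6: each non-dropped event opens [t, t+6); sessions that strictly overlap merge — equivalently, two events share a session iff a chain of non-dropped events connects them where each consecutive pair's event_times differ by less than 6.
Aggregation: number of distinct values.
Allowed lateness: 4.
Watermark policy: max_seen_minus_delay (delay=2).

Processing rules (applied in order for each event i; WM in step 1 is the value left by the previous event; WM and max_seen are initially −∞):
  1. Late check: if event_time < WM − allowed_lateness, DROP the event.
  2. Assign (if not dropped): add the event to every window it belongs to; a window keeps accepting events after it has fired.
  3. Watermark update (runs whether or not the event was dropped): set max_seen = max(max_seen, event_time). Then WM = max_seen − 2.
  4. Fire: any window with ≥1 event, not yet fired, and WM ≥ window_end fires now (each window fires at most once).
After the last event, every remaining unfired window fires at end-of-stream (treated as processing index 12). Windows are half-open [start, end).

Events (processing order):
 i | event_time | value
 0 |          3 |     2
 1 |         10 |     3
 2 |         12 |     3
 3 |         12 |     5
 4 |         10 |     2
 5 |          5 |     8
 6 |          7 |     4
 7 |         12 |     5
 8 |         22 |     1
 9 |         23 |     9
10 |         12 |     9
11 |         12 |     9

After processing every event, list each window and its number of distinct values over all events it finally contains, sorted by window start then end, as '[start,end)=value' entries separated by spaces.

[3,18)=4 [22,29)=2

i=0 t=3 v=2: → [3,9); WM=1
i=1 t=10 v=3: → [10,16); WM=8
i=2 t=12 v=3: → [10,18); WM=10
i=3 t=12 v=5: → [10,18); WM=10
i=4 t=10 v=2: → [10,18); WM=10
i=5 t=5 v=8: DROP (t<10-4); WM=10
i=6 t=7 v=4: → [3,18); WM=10
i=7 t=12 v=5: → [3,18); WM=10
i=8 t=22 v=1: → [22,28); WM=20
i=9 t=23 v=9: → [22,29); WM=21
i=10 t=12 v=9: DROP (t<21-4); WM=21
i=11 t=12 v=9: DROP (t<21-4); WM=21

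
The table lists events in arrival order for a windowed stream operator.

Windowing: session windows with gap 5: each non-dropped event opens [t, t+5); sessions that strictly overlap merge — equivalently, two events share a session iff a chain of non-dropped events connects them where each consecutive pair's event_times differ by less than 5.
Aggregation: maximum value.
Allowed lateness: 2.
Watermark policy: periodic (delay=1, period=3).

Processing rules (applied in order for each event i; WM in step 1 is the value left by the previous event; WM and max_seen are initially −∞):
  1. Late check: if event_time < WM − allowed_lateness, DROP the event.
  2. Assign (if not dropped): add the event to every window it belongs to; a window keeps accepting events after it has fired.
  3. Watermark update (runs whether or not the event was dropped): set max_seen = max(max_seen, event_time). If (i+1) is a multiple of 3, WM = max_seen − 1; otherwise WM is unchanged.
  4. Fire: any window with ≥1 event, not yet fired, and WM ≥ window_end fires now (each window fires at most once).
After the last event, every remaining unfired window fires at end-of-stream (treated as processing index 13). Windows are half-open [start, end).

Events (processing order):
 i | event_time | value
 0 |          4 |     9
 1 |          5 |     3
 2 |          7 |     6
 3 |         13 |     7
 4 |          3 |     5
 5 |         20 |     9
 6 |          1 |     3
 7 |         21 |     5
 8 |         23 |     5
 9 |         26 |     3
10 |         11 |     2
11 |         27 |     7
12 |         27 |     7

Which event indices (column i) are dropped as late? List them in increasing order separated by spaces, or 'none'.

4 6 10

i=0 t=4 v=9: → [4,9); WM=−∞
i=1 t=5 v=3: → [4,10); WM=−∞
i=2 t=7 v=6: → [4,12); WM=6
i=3 t=13 v=7: → [13,18); WM=6
i=4 t=3 v=5: DROP (t<6-2); WM=6
i=5 t=20 v=9: → [20,25); WM=19
i=6 t=1 v=3: DROP (t<19-2); WM=19
i=7 t=21 v=5: → [20,26); WM=19
i=8 t=23 v=5: → [20,28); WM=22
i=9 t=26 v=3: → [20,31); WM=22
i=10 t=11 v=2: DROP (t<22-2); WM=22
i=11 t=27 v=7: → [20,32); WM=26
i=12 t=27 v=7: → [20,32); WM=26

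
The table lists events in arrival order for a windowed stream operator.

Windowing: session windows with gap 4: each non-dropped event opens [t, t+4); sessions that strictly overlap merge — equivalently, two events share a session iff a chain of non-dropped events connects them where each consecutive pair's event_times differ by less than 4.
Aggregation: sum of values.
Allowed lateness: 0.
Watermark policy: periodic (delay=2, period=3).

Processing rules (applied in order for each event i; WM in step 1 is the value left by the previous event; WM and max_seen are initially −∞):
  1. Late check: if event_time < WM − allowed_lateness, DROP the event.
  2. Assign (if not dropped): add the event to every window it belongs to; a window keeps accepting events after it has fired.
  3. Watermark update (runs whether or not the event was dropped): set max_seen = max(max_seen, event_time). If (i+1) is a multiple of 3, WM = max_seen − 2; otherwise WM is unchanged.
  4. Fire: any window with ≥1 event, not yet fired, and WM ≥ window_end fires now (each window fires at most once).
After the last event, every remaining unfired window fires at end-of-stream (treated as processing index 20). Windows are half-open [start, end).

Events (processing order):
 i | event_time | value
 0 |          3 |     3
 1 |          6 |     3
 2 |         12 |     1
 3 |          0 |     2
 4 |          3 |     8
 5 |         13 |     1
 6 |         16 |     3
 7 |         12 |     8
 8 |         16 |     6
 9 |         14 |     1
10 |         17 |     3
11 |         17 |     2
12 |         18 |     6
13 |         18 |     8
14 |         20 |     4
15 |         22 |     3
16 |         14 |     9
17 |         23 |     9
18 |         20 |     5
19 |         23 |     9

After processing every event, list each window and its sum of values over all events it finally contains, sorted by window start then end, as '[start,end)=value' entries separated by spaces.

i=0 t=3 v=3: → [3,7); WM=−∞
i=1 t=6 v=3: → [3,10); WM=−∞
i=2 t=12 v=1: → [12,16); WM=10
i=3 t=0 v=2: DROP (t<10-0); WM=10
i=4 t=3 v=8: DROP (t<10-0); WM=10
i=5 t=13 v=1: → [12,17); WM=11
i=6 t=16 v=3: → [12,20); WM=11
i=7 t=12 v=8: → [12,20); WM=11
i=8 t=16 v=6: → [12,20); WM=14
i=9 t=14 v=1: → [12,20); WM=14
i=10 t=17 v=3: → [12,21); WM=14
i=11 t=17 v=2: → [12,21); WM=15
i=12 t=18 v=6: → [12,22); WM=15
i=13 t=18 v=8: → [12,22); WM=15
i=14 t=20 v=4: → [12,24); WM=18
i=15 t=22 v=3: → [12,26); WM=18
i=16 t=14 v=9: DROP (t<18-0); WM=18
i=17 t=23 v=9: → [12,27); WM=21
i=18 t=20 v=5: DROP (t<21-0); WM=21
i=19 t=23 v=9: → [12,27); WM=21

[3,10)=6 [12,27)=64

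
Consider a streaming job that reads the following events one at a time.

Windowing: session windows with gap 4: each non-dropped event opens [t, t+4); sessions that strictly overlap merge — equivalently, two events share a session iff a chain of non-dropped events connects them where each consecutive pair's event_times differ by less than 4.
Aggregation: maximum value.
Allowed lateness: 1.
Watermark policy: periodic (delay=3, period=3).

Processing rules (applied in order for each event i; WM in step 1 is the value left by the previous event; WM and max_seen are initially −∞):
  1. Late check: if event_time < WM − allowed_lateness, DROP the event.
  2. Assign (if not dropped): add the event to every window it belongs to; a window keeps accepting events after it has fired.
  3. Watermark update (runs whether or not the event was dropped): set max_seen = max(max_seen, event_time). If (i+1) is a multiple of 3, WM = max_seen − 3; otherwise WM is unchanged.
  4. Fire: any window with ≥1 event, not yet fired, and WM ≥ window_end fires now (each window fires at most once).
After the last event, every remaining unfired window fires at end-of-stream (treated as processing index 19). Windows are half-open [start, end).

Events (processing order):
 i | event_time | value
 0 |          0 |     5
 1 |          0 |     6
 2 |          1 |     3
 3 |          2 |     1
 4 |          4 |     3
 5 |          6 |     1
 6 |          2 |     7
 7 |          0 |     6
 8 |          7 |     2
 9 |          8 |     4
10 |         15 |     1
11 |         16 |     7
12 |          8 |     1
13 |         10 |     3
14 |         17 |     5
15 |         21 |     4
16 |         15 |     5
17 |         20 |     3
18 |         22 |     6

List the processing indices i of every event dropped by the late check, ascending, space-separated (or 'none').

7 12 13

i=0 t=0 v=5: → [0,4); WM=−∞
i=1 t=0 v=6: → [0,4); WM=−∞
i=2 t=1 v=3: → [0,5); WM=-2
i=3 t=2 v=1: → [0,6); WM=-2
i=4 t=4 v=3: → [0,8); WM=-2
i=5 t=6 v=1: → [0,10); WM=3
i=6 t=2 v=7: → [0,10); WM=3
i=7 t=0 v=6: DROP (t<3-1); WM=3
i=8 t=7 v=2: → [0,11); WM=4
i=9 t=8 v=4: → [0,12); WM=4
i=10 t=15 v=1: → [15,19); WM=4
i=11 t=16 v=7: → [15,20); WM=13
i=12 t=8 v=1: DROP (t<13-1); WM=13
i=13 t=10 v=3: DROP (t<13-1); WM=13
i=14 t=17 v=5: → [15,21); WM=14
i=15 t=21 v=4: → [21,25); WM=14
i=16 t=15 v=5: → [15,21); WM=14
i=17 t=20 v=3: → [15,25); WM=18
i=18 t=22 v=6: → [15,26); WM=18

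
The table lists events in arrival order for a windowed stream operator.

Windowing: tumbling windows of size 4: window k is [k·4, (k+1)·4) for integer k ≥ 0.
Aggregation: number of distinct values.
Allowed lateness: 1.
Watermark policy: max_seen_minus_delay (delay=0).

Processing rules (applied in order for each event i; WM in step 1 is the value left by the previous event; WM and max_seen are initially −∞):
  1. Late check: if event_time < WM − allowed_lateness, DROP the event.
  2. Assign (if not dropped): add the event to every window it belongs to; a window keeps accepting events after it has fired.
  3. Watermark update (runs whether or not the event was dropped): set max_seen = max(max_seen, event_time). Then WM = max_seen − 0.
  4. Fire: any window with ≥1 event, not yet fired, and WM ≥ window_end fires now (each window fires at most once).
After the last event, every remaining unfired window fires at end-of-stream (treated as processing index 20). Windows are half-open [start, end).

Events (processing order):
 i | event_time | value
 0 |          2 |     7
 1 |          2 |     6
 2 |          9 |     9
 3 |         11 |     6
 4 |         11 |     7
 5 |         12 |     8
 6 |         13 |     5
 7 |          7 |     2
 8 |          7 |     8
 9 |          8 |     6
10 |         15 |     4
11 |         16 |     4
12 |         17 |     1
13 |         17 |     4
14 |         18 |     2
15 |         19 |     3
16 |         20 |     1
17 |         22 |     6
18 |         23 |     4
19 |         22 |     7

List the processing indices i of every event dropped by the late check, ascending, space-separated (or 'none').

i=0 t=2 v=7: → [0,4); WM=2
i=1 t=2 v=6: → [0,4); WM=2
i=2 t=9 v=9: → [8,12); WM=9; [0,4) fires=2
i=3 t=11 v=6: → [8,12); WM=11
i=4 t=11 v=7: → [8,12); WM=11
i=5 t=12 v=8: → [12,16); WM=12; [8,12) fires=3
i=6 t=13 v=5: → [12,16); WM=13
i=7 t=7 v=2: DROP (t<13-1); WM=13
i=8 t=7 v=8: DROP (t<13-1); WM=13
i=9 t=8 v=6: DROP (t<13-1); WM=13
i=10 t=15 v=4: → [12,16); WM=15
i=11 t=16 v=4: → [16,20); WM=16; [12,16) fires=3
i=12 t=17 v=1: → [16,20); WM=17
i=13 t=17 v=4: → [16,20); WM=17
i=14 t=18 v=2: → [16,20); WM=18
i=15 t=19 v=3: → [16,20); WM=19
i=16 t=20 v=1: → [20,24); WM=20; [16,20) fires=4
i=17 t=22 v=6: → [20,24); WM=22
i=18 t=23 v=4: → [20,24); WM=23
i=19 t=22 v=7: → [20,24); WM=23

7 8 9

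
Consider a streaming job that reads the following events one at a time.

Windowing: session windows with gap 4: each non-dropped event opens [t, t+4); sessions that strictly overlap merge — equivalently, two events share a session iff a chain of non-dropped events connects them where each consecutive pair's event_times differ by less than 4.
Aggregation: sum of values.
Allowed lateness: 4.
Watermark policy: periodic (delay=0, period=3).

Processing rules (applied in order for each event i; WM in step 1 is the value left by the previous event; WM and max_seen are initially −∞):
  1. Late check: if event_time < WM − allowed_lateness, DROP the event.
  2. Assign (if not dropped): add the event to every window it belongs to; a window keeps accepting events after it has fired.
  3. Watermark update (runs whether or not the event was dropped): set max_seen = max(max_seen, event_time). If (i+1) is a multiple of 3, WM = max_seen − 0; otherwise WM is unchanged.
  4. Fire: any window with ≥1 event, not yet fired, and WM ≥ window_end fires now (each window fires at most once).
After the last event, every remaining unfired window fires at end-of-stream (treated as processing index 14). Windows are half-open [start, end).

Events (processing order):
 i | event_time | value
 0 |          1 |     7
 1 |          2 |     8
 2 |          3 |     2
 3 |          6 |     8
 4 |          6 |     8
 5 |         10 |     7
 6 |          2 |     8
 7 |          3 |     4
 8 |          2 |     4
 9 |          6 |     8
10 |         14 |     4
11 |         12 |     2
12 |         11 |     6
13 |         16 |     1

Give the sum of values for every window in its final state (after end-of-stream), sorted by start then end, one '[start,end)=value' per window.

[1,10)=41 [10,20)=20

i=0 t=1 v=7: → [1,5); WM=−∞
i=1 t=2 v=8: → [1,6); WM=−∞
i=2 t=3 v=2: → [1,7); WM=3
i=3 t=6 v=8: → [1,10); WM=3
i=4 t=6 v=8: → [1,10); WM=3
i=5 t=10 v=7: → [10,14); WM=10
i=6 t=2 v=8: DROP (t<10-4); WM=10
i=7 t=3 v=4: DROP (t<10-4); WM=10
i=8 t=2 v=4: DROP (t<10-4); WM=10
i=9 t=6 v=8: → [1,10); WM=10
i=10 t=14 v=4: → [14,18); WM=10
i=11 t=12 v=2: → [10,18); WM=14
i=12 t=11 v=6: → [10,18); WM=14
i=13 t=16 v=1: → [10,20); WM=14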